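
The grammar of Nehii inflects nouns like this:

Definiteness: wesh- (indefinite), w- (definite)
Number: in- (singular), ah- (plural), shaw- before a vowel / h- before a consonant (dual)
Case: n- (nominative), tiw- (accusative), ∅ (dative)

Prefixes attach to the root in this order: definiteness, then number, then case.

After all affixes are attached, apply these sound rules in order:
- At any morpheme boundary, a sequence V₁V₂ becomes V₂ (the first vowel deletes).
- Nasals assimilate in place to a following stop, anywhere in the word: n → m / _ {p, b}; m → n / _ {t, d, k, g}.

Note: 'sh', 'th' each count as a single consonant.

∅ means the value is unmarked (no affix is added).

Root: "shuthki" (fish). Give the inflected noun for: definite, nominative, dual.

nhwshuthki

Attach definiteness definite w- → wshuthki.
Attach number dual h- (before consonant 'w') → hwshuthki.
Attach case nominative n- → nhwshuthki.
Vowel deletion: no change.
Nasal assimilation: no change.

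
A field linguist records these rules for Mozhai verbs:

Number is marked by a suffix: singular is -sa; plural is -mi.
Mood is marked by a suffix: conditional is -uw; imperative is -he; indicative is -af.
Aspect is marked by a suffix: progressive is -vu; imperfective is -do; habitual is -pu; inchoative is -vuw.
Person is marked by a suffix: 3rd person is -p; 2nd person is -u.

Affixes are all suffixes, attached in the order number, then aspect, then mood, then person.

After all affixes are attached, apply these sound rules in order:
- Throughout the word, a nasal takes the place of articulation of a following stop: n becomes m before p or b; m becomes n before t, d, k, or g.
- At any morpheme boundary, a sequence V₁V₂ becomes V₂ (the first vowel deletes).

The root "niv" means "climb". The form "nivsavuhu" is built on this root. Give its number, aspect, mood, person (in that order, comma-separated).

Segment: niv-sa-vu-he-u.
number: -sa → singular.
aspect: -vu → progressive.
mood: -he → imperative.
person: -u → 2nd person.

singular, progressive, imperative, 2nd person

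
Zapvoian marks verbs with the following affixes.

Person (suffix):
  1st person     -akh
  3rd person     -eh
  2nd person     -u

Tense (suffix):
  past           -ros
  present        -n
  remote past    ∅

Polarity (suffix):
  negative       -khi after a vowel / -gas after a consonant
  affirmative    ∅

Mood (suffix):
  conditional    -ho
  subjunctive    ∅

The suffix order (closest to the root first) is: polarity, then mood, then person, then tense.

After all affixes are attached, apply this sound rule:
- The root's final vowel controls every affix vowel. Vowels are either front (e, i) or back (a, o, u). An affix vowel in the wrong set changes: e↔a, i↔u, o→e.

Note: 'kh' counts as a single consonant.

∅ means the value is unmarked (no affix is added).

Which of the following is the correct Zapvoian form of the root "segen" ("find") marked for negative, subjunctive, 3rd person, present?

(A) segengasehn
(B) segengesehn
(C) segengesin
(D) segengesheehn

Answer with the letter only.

B

Attach polarity negative -gas (after consonant 'n') → segengas.
mood = subjunctive: zero marking, form stays segengas.
Attach person 3rd person -eh → segengaseh.
Attach tense present -n → segengasehn.
Apply vowel harmony: segengasehn → segengesehn.
So the correct form is segengesehn, option (B).
(C) segengesin is wrong: it uses 2nd person instead of 3rd person for person.
(D) segengesheehn is wrong: it uses conditional instead of subjunctive for mood.
(A) segengasehn is wrong: it fails to apply the sound rule(s).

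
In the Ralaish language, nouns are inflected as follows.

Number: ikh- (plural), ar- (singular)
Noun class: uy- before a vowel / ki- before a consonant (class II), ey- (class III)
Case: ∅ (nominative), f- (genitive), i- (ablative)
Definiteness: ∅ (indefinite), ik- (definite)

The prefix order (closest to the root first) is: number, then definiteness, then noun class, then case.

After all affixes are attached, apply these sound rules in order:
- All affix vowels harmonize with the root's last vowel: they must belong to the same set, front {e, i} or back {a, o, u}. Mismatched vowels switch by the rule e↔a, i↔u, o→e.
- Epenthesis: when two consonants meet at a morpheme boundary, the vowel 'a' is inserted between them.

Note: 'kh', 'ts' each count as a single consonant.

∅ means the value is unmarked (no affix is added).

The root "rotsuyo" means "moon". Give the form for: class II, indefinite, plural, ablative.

Attach number plural ikh- → ikhrotsuyo.
definiteness = indefinite: zero marking, form stays ikhrotsuyo.
Attach noun class class II uy- (before vowel 'i') → uyikhrotsuyo.
Attach case ablative i- → iuyikhrotsuyo.
Apply vowel harmony: iuyikhrotsuyo → uuyukhrotsuyo.
Apply epenthesis: uuyukhrotsuyo → uuyukharotsuyo.

uuyukharotsuyo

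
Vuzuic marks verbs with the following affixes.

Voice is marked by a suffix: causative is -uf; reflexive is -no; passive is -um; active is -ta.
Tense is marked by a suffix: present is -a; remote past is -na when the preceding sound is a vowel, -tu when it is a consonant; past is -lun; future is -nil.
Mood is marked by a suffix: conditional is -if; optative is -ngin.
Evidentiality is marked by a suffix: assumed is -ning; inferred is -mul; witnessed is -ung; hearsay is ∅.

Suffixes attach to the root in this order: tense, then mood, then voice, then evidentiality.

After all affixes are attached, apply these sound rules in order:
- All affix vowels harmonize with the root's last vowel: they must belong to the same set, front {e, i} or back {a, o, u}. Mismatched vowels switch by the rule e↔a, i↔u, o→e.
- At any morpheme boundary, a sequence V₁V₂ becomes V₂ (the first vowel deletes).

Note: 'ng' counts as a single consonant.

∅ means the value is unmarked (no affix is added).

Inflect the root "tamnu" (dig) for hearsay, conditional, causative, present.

Attach tense present -a → tamnua.
Attach mood conditional -if → tamnuaif.
Attach voice causative -uf → tamnuaifuf.
evidentiality = hearsay: zero marking, form stays tamnuaifuf.
Apply vowel harmony: tamnuaifuf → tamnuaufuf.
Apply vowel deletion: tamnuaufuf → tamnufuf.

tamnufuf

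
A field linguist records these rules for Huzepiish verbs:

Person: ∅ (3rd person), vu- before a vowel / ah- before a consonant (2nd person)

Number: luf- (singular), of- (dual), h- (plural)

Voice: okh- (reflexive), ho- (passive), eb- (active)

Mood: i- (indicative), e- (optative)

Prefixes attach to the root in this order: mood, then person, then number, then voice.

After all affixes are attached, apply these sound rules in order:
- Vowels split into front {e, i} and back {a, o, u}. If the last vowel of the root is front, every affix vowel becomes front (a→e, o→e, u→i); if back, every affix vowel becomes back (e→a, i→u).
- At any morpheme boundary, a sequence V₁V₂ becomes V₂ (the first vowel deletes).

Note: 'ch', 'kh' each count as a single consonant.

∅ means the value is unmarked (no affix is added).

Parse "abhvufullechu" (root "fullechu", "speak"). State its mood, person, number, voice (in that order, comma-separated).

indicative, 2nd person, plural, active

Segment: eb-h-vu-i-fullechu.
mood: i- → indicative.
person: vu/ah- → 2nd person.
number: h- → plural.
voice: eb- → active.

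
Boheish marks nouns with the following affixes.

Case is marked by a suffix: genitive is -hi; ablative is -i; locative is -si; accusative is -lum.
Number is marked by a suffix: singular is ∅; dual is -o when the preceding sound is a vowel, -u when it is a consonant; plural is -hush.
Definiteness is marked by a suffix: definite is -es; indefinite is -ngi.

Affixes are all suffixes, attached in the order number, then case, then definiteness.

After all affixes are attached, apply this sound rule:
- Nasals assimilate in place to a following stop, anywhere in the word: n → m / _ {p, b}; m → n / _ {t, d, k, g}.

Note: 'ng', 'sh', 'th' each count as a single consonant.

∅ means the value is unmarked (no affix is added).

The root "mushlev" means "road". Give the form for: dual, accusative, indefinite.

Attach number dual -u (after consonant 'v') → mushlevu.
Attach case accusative -lum → mushlevulum.
Attach definiteness indefinite -ngi → mushlevulumngi.
Nasal assimilation: no change.

mushlevulumngi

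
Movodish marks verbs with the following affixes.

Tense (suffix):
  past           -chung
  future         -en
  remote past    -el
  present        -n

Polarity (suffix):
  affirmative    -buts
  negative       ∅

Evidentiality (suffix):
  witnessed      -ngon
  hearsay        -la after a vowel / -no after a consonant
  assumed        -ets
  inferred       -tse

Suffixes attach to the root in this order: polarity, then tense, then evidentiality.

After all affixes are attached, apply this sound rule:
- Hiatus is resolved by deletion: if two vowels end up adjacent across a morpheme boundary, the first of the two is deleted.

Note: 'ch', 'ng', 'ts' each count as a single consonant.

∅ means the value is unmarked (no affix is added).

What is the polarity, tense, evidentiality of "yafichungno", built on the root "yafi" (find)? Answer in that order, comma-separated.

Segment: yafi-chung-no.
polarity: ∅ → negative.
tense: -chung → past.
evidentiality: -la/no → hearsay.

negative, past, hearsay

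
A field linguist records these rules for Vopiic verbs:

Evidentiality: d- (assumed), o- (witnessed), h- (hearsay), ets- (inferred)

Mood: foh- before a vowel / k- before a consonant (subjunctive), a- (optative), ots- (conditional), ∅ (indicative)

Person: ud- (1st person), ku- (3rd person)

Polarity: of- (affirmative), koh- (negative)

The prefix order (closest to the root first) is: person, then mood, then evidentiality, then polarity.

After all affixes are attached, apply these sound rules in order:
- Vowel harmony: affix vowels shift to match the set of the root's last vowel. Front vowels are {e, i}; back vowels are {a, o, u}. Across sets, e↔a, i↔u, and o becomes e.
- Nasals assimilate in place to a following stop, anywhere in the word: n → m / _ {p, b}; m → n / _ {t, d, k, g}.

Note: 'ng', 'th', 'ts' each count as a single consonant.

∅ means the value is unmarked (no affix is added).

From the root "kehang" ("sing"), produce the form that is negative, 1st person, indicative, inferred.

kohatsudkehang

Attach person 1st person ud- → udkehang.
mood = indicative: zero marking, form stays udkehang.
Attach evidentiality inferred ets- → etsudkehang.
Attach polarity negative koh- → kohetsudkehang.
Apply vowel harmony: kohetsudkehang → kohatsudkehang.
Nasal assimilation: no change.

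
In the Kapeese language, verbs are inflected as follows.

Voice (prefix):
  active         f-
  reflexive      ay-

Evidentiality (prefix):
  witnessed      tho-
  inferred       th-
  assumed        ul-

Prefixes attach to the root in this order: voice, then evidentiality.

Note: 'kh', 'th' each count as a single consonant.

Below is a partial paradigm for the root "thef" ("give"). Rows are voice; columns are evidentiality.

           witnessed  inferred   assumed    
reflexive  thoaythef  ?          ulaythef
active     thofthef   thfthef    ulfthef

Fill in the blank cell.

Attach voice reflexive ay- → aythef.
Attach evidentiality inferred th- → thaythef.

thaythef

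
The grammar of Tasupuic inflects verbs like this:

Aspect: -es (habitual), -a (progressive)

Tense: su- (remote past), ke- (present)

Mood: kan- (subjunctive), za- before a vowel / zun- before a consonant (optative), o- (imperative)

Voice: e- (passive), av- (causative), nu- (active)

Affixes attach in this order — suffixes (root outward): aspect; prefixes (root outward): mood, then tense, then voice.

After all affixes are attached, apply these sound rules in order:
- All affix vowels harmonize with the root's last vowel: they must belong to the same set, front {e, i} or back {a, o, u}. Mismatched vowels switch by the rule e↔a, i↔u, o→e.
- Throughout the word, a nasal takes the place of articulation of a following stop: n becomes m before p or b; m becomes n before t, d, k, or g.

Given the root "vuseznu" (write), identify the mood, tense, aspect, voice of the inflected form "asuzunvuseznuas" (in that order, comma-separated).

Segment: e-su-zun-vuseznu-es.
mood: za/zun- → optative.
tense: su- → remote past.
aspect: -es → habitual.
voice: e- → passive.

optative, remote past, habitual, passive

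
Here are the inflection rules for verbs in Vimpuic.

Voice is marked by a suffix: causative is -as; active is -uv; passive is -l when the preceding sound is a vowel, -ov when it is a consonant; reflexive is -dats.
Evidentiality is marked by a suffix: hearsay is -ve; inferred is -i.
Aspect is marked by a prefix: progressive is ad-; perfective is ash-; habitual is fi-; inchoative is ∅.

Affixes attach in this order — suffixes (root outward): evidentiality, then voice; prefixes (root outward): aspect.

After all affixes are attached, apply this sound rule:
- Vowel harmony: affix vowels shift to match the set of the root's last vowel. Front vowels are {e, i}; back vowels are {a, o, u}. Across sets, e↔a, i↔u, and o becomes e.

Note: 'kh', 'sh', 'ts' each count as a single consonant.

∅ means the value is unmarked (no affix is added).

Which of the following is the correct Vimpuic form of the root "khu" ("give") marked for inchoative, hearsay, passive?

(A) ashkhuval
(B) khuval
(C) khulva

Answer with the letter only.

B

aspect = inchoative: zero marking, form stays khu.
Attach evidentiality hearsay -ve → khuve.
Attach voice passive -l (after vowel 'e') → khuvel.
Apply vowel harmony: khuvel → khuval.
So the correct form is khuval, option (B).
(A) ashkhuval is wrong: it uses perfective instead of inchoative for aspect.
(C) khulva is wrong: it has the affixes in the wrong order.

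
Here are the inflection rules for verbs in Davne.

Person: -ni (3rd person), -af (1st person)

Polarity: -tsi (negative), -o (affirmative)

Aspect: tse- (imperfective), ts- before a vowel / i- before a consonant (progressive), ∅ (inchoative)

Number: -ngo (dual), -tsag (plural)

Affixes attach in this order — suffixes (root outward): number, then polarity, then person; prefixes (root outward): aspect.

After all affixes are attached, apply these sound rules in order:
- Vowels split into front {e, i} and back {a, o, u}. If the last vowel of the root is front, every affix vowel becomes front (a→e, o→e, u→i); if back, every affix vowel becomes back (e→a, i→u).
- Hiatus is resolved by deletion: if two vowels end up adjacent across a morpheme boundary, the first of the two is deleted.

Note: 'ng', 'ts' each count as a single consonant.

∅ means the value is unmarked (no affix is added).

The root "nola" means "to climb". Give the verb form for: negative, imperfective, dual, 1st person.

Attach aspect imperfective tse- → tsenola.
Attach number dual -ngo → tsenolango.
Attach polarity negative -tsi → tsenolangotsi.
Attach person 1st person -af → tsenolangotsiaf.
Apply vowel harmony: tsenolangotsiaf → tsanolangotsuaf.
Apply vowel deletion: tsanolangotsuaf → tsanolangotsaf.

tsanolangotsaf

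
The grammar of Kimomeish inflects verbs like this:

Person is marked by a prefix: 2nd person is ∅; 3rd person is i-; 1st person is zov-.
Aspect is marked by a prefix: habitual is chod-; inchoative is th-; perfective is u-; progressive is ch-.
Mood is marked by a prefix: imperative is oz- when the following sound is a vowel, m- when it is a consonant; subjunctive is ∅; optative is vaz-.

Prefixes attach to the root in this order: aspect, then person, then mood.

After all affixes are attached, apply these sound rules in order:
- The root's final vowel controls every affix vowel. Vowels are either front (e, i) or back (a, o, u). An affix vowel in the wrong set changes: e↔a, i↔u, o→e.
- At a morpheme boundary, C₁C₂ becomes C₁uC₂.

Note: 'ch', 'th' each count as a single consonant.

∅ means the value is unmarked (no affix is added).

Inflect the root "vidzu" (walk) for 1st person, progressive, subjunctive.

zovuchuvidzu

Attach aspect progressive ch- → chvidzu.
Attach person 1st person zov- → zovchvidzu.
mood = subjunctive: zero marking, form stays zovchvidzu.
Vowel harmony: no change.
Apply epenthesis: zovchvidzu → zovuchuvidzu.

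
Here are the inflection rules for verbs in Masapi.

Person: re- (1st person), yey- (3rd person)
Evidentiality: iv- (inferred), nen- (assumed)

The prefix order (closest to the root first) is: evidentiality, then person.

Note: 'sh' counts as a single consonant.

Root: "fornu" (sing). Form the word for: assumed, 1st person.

renenfornu

Attach evidentiality assumed nen- → nenfornu.
Attach person 1st person re- → renenfornu.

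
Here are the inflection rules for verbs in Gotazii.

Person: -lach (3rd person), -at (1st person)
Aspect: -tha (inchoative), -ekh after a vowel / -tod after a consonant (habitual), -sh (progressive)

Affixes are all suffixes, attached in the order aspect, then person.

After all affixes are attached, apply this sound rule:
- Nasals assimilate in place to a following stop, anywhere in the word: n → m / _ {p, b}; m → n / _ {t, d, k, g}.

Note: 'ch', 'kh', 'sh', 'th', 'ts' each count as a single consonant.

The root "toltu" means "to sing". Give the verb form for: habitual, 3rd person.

Attach aspect habitual -ekh (after vowel 'u') → toltuekh.
Attach person 3rd person -lach → toltuekhlach.
Nasal assimilation: no change.

toltuekhlach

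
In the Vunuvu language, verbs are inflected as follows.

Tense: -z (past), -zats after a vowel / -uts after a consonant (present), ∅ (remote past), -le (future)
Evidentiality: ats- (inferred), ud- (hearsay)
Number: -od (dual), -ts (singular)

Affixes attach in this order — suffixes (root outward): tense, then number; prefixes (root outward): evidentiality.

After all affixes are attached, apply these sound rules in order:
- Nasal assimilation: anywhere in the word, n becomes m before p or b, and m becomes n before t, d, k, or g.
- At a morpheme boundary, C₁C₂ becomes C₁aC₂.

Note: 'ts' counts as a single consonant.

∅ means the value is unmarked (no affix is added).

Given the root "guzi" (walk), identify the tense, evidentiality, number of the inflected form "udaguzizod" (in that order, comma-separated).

Segment: ud-guzi-z-od.
tense: -z → past.
evidentiality: ud- → hearsay.
number: -od → dual.

past, hearsay, dual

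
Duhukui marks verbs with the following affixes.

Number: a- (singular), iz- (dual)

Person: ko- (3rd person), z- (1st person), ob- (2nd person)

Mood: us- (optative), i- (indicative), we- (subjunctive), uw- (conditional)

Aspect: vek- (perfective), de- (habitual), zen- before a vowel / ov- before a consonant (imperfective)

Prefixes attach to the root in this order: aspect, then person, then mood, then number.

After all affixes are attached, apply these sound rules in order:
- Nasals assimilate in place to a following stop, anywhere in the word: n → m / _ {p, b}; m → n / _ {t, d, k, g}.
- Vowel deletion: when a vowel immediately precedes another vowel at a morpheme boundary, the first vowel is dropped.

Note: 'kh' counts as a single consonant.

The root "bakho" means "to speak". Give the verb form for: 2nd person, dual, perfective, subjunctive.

izwobvekbakho

Attach aspect perfective vek- → vekbakho.
Attach person 2nd person ob- → obvekbakho.
Attach mood subjunctive we- → weobvekbakho.
Attach number dual iz- → izweobvekbakho.
Nasal assimilation: no change.
Apply vowel deletion: izweobvekbakho → izwobvekbakho.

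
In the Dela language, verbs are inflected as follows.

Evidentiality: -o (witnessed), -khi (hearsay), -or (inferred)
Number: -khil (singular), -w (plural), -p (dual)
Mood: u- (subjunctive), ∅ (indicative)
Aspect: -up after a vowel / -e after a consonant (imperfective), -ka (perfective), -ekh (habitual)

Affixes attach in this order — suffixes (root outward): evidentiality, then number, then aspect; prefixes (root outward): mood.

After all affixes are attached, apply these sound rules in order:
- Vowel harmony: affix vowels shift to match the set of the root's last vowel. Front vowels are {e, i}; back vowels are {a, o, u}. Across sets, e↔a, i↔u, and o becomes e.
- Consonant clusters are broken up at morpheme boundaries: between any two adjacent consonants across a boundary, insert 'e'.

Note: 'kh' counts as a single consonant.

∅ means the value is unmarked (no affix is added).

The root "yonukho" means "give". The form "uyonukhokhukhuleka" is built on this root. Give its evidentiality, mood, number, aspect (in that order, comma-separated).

hearsay, subjunctive, singular, perfective

Segment: u-yonukho-khi-khil-ka.
evidentiality: -khi → hearsay.
mood: u- → subjunctive.
number: -khil → singular.
aspect: -ka → perfective.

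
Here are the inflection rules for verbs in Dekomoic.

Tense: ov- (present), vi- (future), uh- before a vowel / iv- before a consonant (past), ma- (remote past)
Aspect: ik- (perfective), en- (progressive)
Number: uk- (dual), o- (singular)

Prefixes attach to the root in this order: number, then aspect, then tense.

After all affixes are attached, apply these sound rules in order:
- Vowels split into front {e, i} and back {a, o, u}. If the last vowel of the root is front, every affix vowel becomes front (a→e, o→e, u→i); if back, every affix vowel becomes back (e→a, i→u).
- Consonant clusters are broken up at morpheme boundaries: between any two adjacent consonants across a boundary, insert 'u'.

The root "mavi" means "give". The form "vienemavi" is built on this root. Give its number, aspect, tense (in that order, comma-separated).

Segment: vi-en-o-mavi.
number: o- → singular.
aspect: en- → progressive.
tense: vi- → future.

singular, progressive, future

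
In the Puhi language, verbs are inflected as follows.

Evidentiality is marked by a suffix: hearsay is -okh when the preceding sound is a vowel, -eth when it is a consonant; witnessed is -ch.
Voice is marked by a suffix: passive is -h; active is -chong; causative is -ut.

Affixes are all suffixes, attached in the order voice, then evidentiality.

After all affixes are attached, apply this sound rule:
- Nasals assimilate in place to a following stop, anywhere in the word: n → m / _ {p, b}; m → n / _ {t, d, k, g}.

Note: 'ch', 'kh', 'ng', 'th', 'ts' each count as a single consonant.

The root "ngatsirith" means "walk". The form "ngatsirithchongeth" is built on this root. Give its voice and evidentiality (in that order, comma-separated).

Segment: ngatsirith-chong-eth.
voice: -chong → active.
evidentiality: -okh/eth → hearsay.

active, hearsay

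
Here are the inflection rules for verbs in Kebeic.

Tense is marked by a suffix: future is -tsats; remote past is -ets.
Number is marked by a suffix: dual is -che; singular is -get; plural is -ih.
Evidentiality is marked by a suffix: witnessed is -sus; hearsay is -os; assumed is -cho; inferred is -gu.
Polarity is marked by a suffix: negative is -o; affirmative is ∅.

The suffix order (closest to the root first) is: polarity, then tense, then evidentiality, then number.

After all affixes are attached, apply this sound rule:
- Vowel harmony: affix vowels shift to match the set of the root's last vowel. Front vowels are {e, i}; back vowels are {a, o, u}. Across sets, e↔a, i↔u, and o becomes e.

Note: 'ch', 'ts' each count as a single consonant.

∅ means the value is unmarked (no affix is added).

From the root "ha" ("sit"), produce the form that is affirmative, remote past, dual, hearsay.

haatsoscha

polarity = affirmative: zero marking, form stays ha.
Attach tense remote past -ets → haets.
Attach evidentiality hearsay -os → haetsos.
Attach number dual -che → haetsosche.
Apply vowel harmony: haetsosche → haatsoscha.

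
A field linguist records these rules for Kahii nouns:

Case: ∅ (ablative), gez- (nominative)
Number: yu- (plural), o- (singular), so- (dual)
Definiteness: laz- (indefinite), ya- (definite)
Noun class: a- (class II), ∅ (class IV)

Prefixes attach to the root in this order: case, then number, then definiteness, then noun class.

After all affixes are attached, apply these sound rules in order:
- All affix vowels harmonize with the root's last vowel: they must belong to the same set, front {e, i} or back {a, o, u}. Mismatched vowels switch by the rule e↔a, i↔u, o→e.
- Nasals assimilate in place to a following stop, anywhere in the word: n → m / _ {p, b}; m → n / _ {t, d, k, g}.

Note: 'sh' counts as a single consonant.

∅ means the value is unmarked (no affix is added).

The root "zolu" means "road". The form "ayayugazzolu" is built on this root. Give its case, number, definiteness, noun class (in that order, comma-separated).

nominative, plural, definite, class II

Segment: a-ya-yu-gez-zolu.
case: gez- → nominative.
number: yu- → plural.
definiteness: ya- → definite.
noun class: a- → class II.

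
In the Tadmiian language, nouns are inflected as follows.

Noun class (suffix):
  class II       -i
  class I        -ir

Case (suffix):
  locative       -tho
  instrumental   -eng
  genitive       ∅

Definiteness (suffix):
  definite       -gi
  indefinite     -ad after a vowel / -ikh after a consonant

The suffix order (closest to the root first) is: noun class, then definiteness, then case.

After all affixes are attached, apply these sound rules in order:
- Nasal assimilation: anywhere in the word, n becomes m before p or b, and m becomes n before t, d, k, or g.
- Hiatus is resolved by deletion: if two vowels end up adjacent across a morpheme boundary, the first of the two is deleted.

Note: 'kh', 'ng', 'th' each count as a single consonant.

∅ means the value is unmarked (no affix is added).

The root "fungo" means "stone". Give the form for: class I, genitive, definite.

fungirgi

Attach noun class class I -ir → fungoir.
Attach definiteness definite -gi → fungoirgi.
case = genitive: zero marking, form stays fungoirgi.
Nasal assimilation: no change.
Apply vowel deletion: fungoirgi → fungirgi.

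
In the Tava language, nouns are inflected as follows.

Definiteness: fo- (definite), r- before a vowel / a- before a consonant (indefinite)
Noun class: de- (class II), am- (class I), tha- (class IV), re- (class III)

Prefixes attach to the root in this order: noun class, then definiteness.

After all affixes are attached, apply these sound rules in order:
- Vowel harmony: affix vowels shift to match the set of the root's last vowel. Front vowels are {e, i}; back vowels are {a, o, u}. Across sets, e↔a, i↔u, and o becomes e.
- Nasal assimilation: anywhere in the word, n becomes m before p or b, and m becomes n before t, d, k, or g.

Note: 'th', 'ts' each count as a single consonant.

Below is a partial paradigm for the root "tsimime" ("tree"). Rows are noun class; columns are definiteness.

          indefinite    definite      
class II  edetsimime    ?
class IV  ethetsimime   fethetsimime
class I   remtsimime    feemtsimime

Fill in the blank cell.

fedetsimime

Attach noun class class II de- → detsimime.
Attach definiteness definite fo- → fodetsimime.
Apply vowel harmony: fodetsimime → fedetsimime.
Nasal assimilation: no change.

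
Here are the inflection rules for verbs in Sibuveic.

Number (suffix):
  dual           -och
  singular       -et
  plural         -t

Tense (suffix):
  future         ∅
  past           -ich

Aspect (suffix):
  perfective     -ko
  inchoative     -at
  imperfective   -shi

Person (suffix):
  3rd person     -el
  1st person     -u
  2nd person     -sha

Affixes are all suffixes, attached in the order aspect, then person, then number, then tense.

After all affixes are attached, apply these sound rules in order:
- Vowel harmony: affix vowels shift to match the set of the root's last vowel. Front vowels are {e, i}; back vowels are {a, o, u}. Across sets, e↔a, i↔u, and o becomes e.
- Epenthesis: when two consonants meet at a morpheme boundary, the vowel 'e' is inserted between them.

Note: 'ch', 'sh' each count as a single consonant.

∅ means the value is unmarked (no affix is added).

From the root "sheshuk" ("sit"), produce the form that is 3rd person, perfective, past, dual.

sheshukekoalochuch

Attach aspect perfective -ko → sheshukko.
Attach person 3rd person -el → sheshukkoel.
Attach number dual -och → sheshukkoeloch.
Attach tense past -ich → sheshukkoelochich.
Apply vowel harmony: sheshukkoelochich → sheshukkoalochuch.
Apply epenthesis: sheshukkoalochuch → sheshukekoalochuch.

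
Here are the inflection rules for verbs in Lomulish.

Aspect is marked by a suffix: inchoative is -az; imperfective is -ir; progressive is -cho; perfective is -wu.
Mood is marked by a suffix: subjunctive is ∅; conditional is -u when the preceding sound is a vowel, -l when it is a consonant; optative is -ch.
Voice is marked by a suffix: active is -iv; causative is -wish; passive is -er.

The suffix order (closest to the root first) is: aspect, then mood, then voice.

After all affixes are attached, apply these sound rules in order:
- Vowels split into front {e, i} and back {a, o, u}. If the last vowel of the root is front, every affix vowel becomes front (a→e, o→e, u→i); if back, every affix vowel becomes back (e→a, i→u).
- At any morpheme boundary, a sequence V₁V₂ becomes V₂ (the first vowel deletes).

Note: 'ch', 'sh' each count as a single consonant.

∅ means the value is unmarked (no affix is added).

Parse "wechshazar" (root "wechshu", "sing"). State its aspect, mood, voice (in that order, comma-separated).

Segment: wechshu-az-er.
aspect: -az → inchoative.
mood: ∅ → subjunctive.
voice: -er → passive.

inchoative, subjunctive, passive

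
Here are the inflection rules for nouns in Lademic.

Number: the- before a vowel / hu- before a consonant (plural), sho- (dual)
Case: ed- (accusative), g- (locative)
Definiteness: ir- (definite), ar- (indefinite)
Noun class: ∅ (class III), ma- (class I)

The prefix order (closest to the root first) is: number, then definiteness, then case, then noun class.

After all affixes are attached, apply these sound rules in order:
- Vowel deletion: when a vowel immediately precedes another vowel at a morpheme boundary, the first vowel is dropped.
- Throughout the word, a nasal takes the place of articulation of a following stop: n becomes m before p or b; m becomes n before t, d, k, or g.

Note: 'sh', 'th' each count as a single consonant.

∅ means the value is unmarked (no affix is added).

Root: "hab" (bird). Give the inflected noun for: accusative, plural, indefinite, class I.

medarhuhab

Attach number plural hu- (before consonant 'h') → huhab.
Attach definiteness indefinite ar- → arhuhab.
Attach case accusative ed- → edarhuhab.
Attach noun class class I ma- → maedarhuhab.
Apply vowel deletion: maedarhuhab → medarhuhab.
Nasal assimilation: no change.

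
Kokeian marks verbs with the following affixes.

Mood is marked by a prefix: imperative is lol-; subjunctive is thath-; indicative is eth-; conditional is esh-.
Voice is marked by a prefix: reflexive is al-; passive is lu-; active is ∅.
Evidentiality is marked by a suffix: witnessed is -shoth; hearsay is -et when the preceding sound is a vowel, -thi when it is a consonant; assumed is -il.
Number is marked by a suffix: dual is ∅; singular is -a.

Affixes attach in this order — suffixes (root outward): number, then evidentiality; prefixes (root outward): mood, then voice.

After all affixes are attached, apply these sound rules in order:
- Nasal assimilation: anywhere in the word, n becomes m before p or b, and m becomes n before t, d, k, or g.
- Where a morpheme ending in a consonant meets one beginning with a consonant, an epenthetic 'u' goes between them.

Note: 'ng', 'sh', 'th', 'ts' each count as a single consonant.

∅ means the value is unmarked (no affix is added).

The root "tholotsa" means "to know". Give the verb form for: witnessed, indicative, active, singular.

Attach number singular -a → tholotsaa.
Attach evidentiality witnessed -shoth → tholotsaashoth.
Attach mood indicative eth- → eththolotsaashoth.
voice = active: zero marking, form stays eththolotsaashoth.
Nasal assimilation: no change.
Apply epenthesis: eththolotsaashoth → ethutholotsaashoth.

ethutholotsaashoth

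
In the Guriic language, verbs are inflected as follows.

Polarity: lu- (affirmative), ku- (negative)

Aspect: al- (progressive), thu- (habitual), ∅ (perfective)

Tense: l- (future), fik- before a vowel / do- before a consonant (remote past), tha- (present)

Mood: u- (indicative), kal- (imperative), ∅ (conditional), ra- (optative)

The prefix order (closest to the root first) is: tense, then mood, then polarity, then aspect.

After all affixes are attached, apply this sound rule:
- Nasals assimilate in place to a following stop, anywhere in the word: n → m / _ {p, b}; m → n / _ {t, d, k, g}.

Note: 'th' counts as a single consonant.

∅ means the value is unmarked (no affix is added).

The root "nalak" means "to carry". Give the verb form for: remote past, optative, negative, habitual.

Attach tense remote past do- (before consonant 'n') → donalak.
Attach mood optative ra- → radonalak.
Attach polarity negative ku- → kuradonalak.
Attach aspect habitual thu- → thukuradonalak.
Nasal assimilation: no change.

thukuradonalak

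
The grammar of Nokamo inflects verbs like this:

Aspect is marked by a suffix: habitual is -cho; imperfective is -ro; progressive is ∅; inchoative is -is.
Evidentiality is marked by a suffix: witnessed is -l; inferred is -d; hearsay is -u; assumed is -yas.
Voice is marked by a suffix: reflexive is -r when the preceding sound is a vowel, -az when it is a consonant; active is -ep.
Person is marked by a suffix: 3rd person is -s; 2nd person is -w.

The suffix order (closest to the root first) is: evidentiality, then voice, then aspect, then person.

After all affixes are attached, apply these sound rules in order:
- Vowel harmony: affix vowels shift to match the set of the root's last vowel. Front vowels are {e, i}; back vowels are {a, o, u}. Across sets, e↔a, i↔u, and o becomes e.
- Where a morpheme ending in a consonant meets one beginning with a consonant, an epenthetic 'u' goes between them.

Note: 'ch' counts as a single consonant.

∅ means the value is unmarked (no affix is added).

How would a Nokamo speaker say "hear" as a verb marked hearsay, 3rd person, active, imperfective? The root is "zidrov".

zidrovuapuros

Attach evidentiality hearsay -u → zidrovu.
Attach voice active -ep → zidrovuep.
Attach aspect imperfective -ro → zidrovuepro.
Attach person 3rd person -s → zidrovuepros.
Apply vowel harmony: zidrovuepros → zidrovuapros.
Apply epenthesis: zidrovuapros → zidrovuapuros.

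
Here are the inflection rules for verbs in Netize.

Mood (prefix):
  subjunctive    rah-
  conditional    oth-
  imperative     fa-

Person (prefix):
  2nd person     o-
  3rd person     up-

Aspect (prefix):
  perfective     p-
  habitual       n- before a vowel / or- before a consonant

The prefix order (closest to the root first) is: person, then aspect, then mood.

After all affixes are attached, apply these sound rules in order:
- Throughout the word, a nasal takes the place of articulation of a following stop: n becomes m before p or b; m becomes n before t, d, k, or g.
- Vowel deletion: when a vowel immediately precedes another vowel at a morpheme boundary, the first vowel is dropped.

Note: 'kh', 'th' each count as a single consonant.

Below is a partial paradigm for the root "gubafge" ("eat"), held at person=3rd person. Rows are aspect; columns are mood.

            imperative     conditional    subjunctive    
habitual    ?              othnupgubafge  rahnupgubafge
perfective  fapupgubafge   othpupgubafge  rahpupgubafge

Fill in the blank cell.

fanupgubafge

Attach person 3rd person up- → upgubafge.
Attach aspect habitual n- (before vowel 'u') → nupgubafge.
Attach mood imperative fa- → fanupgubafge.
Nasal assimilation: no change.
Vowel deletion: no change.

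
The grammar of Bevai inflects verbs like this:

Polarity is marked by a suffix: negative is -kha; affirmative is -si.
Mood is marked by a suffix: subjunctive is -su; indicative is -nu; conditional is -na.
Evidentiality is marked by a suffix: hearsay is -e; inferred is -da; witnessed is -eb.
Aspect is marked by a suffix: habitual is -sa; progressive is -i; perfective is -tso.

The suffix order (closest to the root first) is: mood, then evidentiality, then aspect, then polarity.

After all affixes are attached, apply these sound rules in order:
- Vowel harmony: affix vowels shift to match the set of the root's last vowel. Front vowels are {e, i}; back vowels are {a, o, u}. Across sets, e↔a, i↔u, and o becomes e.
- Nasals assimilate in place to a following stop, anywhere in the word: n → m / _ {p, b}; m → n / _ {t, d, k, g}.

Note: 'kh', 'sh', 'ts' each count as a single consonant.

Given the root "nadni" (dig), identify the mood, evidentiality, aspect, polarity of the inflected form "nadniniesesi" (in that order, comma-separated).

Segment: nadni-nu-e-sa-si.
mood: -nu → indicative.
evidentiality: -e → hearsay.
aspect: -sa → habitual.
polarity: -si → affirmative.

indicative, hearsay, habitual, affirmative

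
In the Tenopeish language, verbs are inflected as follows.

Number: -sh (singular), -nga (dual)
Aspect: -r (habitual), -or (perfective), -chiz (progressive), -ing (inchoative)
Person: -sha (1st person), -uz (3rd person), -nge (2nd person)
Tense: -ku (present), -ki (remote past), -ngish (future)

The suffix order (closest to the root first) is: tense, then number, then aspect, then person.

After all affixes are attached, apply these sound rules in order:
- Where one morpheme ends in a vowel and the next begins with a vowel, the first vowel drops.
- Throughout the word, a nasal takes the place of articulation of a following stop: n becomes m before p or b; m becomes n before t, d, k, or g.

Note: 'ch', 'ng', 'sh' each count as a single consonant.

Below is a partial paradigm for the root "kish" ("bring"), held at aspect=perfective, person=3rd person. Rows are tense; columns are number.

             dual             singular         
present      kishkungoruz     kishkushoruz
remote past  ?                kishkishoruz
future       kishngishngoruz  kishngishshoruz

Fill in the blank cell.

kishkingoruz

Attach tense remote past -ki → kishki.
Attach number dual -nga → kishkinga.
Attach aspect perfective -or → kishkingaor.
Attach person 3rd person -uz → kishkingaoruz.
Apply vowel deletion: kishkingaoruz → kishkingoruz.
Nasal assimilation: no change.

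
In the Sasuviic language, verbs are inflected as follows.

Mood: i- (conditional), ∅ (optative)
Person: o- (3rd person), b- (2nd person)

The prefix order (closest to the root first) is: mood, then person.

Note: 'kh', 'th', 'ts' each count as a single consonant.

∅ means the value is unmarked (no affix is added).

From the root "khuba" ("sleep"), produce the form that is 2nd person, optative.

bkhuba

mood = optative: zero marking, form stays khuba.
Attach person 2nd person b- → bkhuba.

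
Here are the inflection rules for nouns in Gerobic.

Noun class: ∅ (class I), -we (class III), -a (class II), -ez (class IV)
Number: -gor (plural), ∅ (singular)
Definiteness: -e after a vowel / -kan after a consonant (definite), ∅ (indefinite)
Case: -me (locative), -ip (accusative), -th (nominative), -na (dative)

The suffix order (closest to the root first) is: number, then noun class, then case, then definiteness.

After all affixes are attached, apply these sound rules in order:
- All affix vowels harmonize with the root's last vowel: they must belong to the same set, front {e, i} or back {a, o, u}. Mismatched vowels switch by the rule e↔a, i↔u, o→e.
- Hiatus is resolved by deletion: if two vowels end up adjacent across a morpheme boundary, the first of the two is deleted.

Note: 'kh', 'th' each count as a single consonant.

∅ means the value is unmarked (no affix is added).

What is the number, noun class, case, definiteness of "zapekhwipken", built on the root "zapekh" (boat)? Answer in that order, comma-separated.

singular, class III, accusative, definite

Segment: zapekh-we-ip-kan.
number: ∅ → singular.
noun class: -we → class III.
case: -ip → accusative.
definiteness: -e/kan → definite.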